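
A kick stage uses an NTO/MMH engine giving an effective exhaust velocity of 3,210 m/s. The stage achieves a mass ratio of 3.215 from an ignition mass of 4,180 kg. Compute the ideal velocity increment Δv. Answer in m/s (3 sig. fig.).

Using Δv = v_e ln(m₀/m_f): Δv = v_e · ln(3.215) = 3210.0 × 1.1678 ≈ 3748.7 m/s.

Δv ≈ 3750 m/s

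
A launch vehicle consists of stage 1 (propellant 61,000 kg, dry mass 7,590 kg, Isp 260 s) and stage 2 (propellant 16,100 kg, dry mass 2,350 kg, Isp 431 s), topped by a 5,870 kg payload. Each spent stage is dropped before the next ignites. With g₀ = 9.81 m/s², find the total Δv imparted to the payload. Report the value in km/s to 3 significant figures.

Δv ≈ 7.31 km/s

Ignition mass of stage 1 = 61,000+7,590 + 16,100+2,350 + 5,870 = 92,910 kg.
Stage 1: m₀ = 92,910 kg, m_f = 92,910 − 61,000 = 31,910 kg; Δv = 260×9.81×ln(2.912) = 2550.6×1.0687 ≈ 2726 m/s.
Stage 2: m₀ = 24,320 kg, m_f = 24,320 − 16,100 = 8,220 kg; Δv = 431×9.81×ln(2.959) = 4228.1×1.0847 ≈ 4586 m/s.
Total Δv = 2726 + 4586 = 7312 m/s.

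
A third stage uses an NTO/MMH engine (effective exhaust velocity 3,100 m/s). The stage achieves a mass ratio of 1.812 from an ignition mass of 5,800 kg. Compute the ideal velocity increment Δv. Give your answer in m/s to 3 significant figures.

Δv ≈ 1840 m/s

Using Δv = v_e ln(m₀/m_f): Δv = v_e · ln(1.812) = 3100.0 × 0.5944 ≈ 1842.7 m/s.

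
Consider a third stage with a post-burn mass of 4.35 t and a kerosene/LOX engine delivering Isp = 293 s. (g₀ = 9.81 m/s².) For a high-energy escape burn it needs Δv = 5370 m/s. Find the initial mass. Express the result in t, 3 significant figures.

v_e = Isp · g₀ = 293 × 9.81 = 2874.3 m/s.
Rocket equation: m₀/m_f = exp(Δv / v_e) = exp(5370 / 2874.3) = exp(1.8683) = 6.4770.
m₀ = m_f × 6.4770 = 4.35 × 6.4770 = 28.175 t.

initial mass ≈ 28.2 t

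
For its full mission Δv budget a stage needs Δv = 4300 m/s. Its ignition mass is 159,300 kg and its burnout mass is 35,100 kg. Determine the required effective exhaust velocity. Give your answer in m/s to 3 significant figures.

v_e ≈ 2840 m/s

ln(m₀/m_f) = ln(159300/35100) = ln(4.538) = 1.5126.
Rocket equation: v_e = Δv / ln(m₀/m_f) = 4300 / 1.5126 = 2842.8 m/s.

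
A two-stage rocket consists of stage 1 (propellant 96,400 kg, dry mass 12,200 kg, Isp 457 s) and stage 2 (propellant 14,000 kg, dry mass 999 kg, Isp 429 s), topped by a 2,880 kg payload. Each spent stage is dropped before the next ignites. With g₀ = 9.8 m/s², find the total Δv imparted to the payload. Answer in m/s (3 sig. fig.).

Δv ≈ 12900 m/s

Ignition mass of stage 1 = 96,400+12,200 + 14,000+999 + 2,880 = 126,479 kg.
Stage 1: m₀ = 126,479 kg, m_f = 126,479 − 96,400 = 30,079 kg; Δv = 457×9.8×ln(4.205) = 4478.6×1.4362 ≈ 6432 m/s.
Stage 2: m₀ = 17,879 kg, m_f = 17,879 − 14,000 = 3,879 kg; Δv = 429×9.8×ln(4.609) = 4204.2×1.5280 ≈ 6424 m/s.
Total Δv = 6432 + 6424 = 12856 m/s.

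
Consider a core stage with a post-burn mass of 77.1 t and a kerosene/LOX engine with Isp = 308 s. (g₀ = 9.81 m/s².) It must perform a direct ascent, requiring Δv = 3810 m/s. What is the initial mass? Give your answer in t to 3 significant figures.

initial mass ≈ 272 t

v_e = Isp · g₀ = 308 × 9.81 = 3021.5 m/s.
m₀/m_f = exp(Δv / v_e) = exp(3810 / 3021.5) = exp(1.2610) = 3.5288.
m₀ = m_f × 3.5288 = 77.1 × 3.5288 = 272.07 t.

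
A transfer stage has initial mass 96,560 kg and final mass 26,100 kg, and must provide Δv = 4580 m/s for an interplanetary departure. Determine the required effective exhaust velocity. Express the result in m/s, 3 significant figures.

v_e ≈ 3500 m/s

ln(m₀/m_f) = ln(96560/26100) = ln(3.7) = 1.3082.
By the Tsiolkovsky rocket equation, v_e = Δv / ln(m₀/m_f) = 4580 / 1.3082 = 3500.9 m/s.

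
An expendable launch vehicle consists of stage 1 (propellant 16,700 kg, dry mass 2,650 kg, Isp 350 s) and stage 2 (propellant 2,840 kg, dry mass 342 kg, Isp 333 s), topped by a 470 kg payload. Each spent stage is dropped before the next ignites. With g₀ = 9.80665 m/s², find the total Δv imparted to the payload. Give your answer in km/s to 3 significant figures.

Ignition mass of stage 1 = 16,700+2,650 + 2,840+342 + 470 = 23,002 kg.
Stage 1: m₀ = 23,002 kg, m_f = 23,002 − 16,700 = 6,302 kg; Δv = 350×9.80665×ln(3.65) = 3432.3×1.2947 ≈ 4444 m/s.
Stage 2: m₀ = 3,652 kg, m_f = 3,652 − 2,840 = 812 kg; Δv = 333×9.80665×ln(4.498) = 3265.6×1.5035 ≈ 4910 m/s.
Total Δv = 4444 + 4910 = 9354 m/s.

Δv ≈ 9.35 km/s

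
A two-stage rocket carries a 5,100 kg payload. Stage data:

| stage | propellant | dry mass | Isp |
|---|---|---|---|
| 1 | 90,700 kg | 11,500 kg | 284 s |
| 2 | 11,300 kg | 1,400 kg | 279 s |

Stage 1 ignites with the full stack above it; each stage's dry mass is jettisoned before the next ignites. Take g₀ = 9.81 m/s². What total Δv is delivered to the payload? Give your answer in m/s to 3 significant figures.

Ignition mass of stage 1 = 90,700+11,500 + 11,300+1,400 + 5,100 = 120,000 kg.
Stage 1: m₀ = 120,000 kg, m_f = 120,000 − 90,700 = 29,300 kg; Δv = 284×9.81×ln(4.096) = 2786.0×1.4099 ≈ 3928 m/s.
Stage 2: m₀ = 17,800 kg, m_f = 17,800 − 11,300 = 6,500 kg; Δv = 279×9.81×ln(2.738) = 2737.0×1.0074 ≈ 2757 m/s.
Total Δv = 3928 + 2757 = 6685 m/s.

Δv ≈ 6690 m/s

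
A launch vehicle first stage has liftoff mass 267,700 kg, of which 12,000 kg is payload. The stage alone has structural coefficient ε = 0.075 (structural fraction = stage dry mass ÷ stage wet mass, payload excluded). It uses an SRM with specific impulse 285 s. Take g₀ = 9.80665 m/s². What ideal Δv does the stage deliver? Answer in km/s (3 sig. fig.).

Stage wet mass = m₀ − payload = 267,700 − 12,000 = 255,700 kg.
Stage dry mass = ε × stage wet mass = 0.075 × 255,700 = 19,177.5 kg.
Burnout mass m_f = stage dry + payload = 19,177.5 + 12,000 = 31,177.5 kg.
v_e = Isp · g₀ = 285 × 9.80665 = 2794.9 m/s.
Δv = v_e · ln(267,700/31,177.5) = 2794.9 × ln(8.586) = 2794.9 × 2.1502 ≈ 6010 m/s.

Δv ≈ 6.01 km/s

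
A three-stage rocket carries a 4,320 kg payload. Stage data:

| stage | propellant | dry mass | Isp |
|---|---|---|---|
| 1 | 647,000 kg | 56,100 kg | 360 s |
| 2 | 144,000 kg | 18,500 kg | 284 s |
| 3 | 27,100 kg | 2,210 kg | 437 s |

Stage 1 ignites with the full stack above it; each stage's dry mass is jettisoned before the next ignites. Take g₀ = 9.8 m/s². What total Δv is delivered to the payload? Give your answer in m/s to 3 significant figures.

Δv ≈ 15200 m/s

Ignition mass of stage 1 = 647,000+56,100 + 144,000+18,500 + 27,100+2,210 + 4,320 = 899,230 kg.
Stage 1: m₀ = 899,230 kg, m_f = 899,230 − 647,000 = 252,230 kg; Δv = 360×9.8×ln(3.565) = 3528.0×1.2712 ≈ 4485 m/s.
Stage 2: m₀ = 196,130 kg, m_f = 196,130 − 144,000 = 52,130 kg; Δv = 284×9.8×ln(3.762) = 2783.2×1.3250 ≈ 3688 m/s.
Stage 3: m₀ = 33,630 kg, m_f = 33,630 − 27,100 = 6,530 kg; Δv = 437×9.8×ln(5.15) = 4282.6×1.6390 ≈ 7019 m/s.
Total Δv = 4485 + 3688 + 7019 = 15192 m/s.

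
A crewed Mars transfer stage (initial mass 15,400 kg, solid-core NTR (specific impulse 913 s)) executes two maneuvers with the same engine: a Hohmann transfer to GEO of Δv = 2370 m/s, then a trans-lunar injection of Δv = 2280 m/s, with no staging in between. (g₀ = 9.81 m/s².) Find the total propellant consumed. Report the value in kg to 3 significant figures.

total propellant consumed ≈ 6240 kg

v_e = Isp · g₀ = 913 × 9.81 = 8956.5 m/s.
After the first burn: m = 15400 × exp(−2370/8956.5) = 15400 × 0.76750 = 11,819.5 kg.
After the second burn: m = 11,819.5 × exp(−2280/8956.5) = 11,819.5 × 0.77526 = 9,163.19 kg.
Total propellant = m₀ − m_final = 15400 − 9,163.19 = 6,236.81 kg.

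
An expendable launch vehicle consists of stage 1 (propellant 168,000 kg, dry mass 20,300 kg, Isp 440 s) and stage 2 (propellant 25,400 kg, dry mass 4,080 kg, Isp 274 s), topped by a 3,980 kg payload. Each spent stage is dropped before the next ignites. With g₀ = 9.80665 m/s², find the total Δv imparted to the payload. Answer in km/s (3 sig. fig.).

Ignition mass of stage 1 = 168,000+20,300 + 25,400+4,080 + 3,980 = 221,760 kg.
Stage 1: m₀ = 221,760 kg, m_f = 221,760 − 168,000 = 53,760 kg; Δv = 440×9.80665×ln(4.125) = 4314.9×1.4171 ≈ 6115 m/s.
Stage 2: m₀ = 33,460 kg, m_f = 33,460 − 25,400 = 8,060 kg; Δv = 274×9.80665×ln(4.151) = 2687.0×1.4234 ≈ 3825 m/s.
Total Δv = 6115 + 3825 = 9940 m/s.

Δv ≈ 9.94 km/s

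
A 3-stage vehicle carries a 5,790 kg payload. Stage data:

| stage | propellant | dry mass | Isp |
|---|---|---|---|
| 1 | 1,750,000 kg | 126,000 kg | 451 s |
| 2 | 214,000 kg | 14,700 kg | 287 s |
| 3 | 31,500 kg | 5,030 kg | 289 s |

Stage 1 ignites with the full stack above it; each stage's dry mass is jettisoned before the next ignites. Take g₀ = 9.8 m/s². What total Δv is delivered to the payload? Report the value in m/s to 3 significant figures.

Δv ≈ 15700 m/s

Ignition mass of stage 1 = 1,750,000+126,000 + 214,000+14,700 + 31,500+5,030 + 5,790 = 2,147,020 kg.
Stage 1: m₀ = 2,147,020 kg, m_f = 2,147,020 − 1,750,000 = 397,020 kg; Δv = 451×9.8×ln(5.408) = 4419.8×1.6878 ≈ 7460 m/s.
Stage 2: m₀ = 271,020 kg, m_f = 271,020 − 214,000 = 57,020 kg; Δv = 287×9.8×ln(4.753) = 2812.6×1.5588 ≈ 4384 m/s.
Stage 3: m₀ = 42,320 kg, m_f = 42,320 − 31,500 = 10,820 kg; Δv = 289×9.8×ln(3.911) = 2832.2×1.3639 ≈ 3863 m/s.
Total Δv = 7460 + 4384 + 3863 = 15707 m/s.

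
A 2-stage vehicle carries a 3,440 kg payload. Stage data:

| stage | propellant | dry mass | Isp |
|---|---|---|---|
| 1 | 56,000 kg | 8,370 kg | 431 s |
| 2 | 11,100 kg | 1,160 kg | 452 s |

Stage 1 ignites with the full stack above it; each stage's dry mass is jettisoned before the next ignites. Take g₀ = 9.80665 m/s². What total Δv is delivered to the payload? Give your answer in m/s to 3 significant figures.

Δv ≈ 10500 m/s

Ignition mass of stage 1 = 56,000+8,370 + 11,100+1,160 + 3,440 = 80,070 kg.
Stage 1: m₀ = 80,070 kg, m_f = 80,070 − 56,000 = 24,070 kg; Δv = 431×9.80665×ln(3.327) = 4226.7×1.2019 ≈ 5080 m/s.
Stage 2: m₀ = 15,700 kg, m_f = 15,700 − 11,100 = 4,600 kg; Δv = 452×9.80665×ln(3.413) = 4432.6×1.2276 ≈ 5441 m/s.
Total Δv = 5080 + 5441 = 10521 m/s.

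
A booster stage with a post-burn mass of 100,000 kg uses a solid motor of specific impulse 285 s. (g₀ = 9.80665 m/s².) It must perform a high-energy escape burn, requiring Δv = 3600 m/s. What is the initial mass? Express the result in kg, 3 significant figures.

initial mass ≈ 363000 kg

v_e = Isp · g₀ = 285 × 9.80665 = 2794.9 m/s.
Using Δv = v_e ln(m₀/m_f): m₀/m_f = exp(Δv / v_e) = exp(3600 / 2794.9) = exp(1.2881) = 3.6258.
m₀ = m_f × 3.6258 = 100,000 × 3.6258 = 362,580 kg.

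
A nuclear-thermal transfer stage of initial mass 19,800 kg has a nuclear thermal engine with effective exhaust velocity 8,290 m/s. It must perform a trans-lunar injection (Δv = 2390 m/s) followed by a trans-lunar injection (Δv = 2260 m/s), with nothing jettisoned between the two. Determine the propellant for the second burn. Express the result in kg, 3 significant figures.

propellant for the second burn ≈ 3540 kg

After the first burn: m = 19800 × exp(−2390/8290.0) = 19800 × 0.74954 = 14,840.9 kg.
After the second burn: m = 14,840.9 × exp(−2260/8290.0) = 14,840.9 × 0.76138 = 11,299.6 kg.
Second-burn propellant = 14,840.9 − 11,299.6 = 3,541.3 kg.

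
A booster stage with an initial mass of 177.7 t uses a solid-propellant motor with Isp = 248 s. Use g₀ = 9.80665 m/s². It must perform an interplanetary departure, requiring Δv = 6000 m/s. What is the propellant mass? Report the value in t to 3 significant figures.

v_e = Isp · g₀ = 248 × 9.80665 = 2432.0 m/s.
Using Δv = v_e ln(m₀/m_f): m₀/m_f = exp(Δv / v_e) = exp(6000 / 2432.0) = exp(2.4671) = 11.7877.
m_f = 177.7 / 11.7877 = 15.075 t, so propellant = m₀ − m_f = 177.7 − 15.075 = 162.625 t.

propellant mass ≈ 163 t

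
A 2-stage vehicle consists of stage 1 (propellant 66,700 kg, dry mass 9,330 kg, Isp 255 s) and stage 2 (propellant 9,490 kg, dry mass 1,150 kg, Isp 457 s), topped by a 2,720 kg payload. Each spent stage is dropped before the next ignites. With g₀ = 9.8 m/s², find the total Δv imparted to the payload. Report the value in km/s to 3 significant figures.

Ignition mass of stage 1 = 66,700+9,330 + 9,490+1,150 + 2,720 = 89,390 kg.
Stage 1: m₀ = 89,390 kg, m_f = 89,390 − 66,700 = 22,690 kg; Δv = 255×9.8×ln(3.94) = 2499.0×1.3711 ≈ 3426 m/s.
Stage 2: m₀ = 13,360 kg, m_f = 13,360 − 9,490 = 3,870 kg; Δv = 457×9.8×ln(3.452) = 4478.6×1.2390 ≈ 5549 m/s.
Total Δv = 3426 + 5549 = 8975 m/s.

Δv ≈ 8.98 km/s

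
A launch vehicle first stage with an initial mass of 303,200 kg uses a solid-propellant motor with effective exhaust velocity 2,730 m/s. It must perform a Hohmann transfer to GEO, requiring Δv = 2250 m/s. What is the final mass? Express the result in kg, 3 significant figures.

final mass ≈ 133000 kg

m₀/m_f = exp(Δv / v_e) = exp(2250 / 2730.0) = exp(0.8242) = 2.2800.
m_f = m₀ / 2.2800 = 303,200 / 2.2800 = 132,982 kg.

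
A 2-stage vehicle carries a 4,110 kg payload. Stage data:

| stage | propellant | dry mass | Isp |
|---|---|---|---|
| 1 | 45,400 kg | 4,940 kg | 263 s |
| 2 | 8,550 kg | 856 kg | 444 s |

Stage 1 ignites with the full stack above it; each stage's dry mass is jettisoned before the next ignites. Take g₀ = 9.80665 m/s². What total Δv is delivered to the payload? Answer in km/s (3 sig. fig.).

Δv ≈ 7.56 km/s

Ignition mass of stage 1 = 45,400+4,940 + 8,550+856 + 4,110 = 63,856 kg.
Stage 1: m₀ = 63,856 kg, m_f = 63,856 − 45,400 = 18,456 kg; Δv = 263×9.80665×ln(3.46) = 2579.1×1.2412 ≈ 3201 m/s.
Stage 2: m₀ = 13,516 kg, m_f = 13,516 − 8,550 = 4,966 kg; Δv = 444×9.80665×ln(2.722) = 4354.2×1.0013 ≈ 4360 m/s.
Total Δv = 3201 + 4360 = 7561 m/s.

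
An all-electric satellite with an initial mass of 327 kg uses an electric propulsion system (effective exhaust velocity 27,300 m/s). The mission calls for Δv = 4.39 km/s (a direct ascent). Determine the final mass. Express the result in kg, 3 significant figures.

final mass ≈ 278 kg

Rocket equation: m₀/m_f = exp(Δv / v_e) = exp(4390 / 27300.0) = exp(0.1608) = 1.1745.
m_f = m₀ / 1.1745 = 327 / 1.1745 = 278.416 kg.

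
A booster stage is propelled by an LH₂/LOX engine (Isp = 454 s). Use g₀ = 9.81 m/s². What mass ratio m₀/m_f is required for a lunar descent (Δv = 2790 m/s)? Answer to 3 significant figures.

mass ratio ≈ 1.87

v_e = Isp · g₀ = 454 × 9.81 = 4453.7 m/s.
From the ideal rocket equation, m₀/m_f = exp(Δv / v_e) = exp(2790 / 4453.7) = exp(0.6264) = 1.8709.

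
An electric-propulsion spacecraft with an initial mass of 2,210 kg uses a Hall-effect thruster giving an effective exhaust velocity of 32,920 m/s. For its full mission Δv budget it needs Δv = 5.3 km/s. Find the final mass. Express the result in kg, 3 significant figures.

final mass ≈ 1880 kg

Using Δv = v_e ln(m₀/m_f): m₀/m_f = exp(Δv / v_e) = exp(5300 / 32920.0) = exp(0.1610) = 1.1747.
m_f = m₀ / 1.1747 = 2,210 / 1.1747 = 1,881.33 kg.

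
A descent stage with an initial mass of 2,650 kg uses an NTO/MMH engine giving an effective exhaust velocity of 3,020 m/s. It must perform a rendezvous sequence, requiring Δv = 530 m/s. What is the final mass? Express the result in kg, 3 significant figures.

Using Δv = v_e ln(m₀/m_f): m₀/m_f = exp(Δv / v_e) = exp(530 / 3020.0) = exp(0.1755) = 1.1918.
m_f = m₀ / 1.1918 = 2,650 / 1.1918 = 2,223.53 kg.

final mass ≈ 2220 kg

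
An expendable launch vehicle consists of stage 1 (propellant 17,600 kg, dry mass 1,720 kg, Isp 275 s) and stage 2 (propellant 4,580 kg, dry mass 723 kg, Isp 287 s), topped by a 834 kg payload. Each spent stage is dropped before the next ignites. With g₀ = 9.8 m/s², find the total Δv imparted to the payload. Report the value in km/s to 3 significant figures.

Ignition mass of stage 1 = 17,600+1,720 + 4,580+723 + 834 = 25,457 kg.
Stage 1: m₀ = 25,457 kg, m_f = 25,457 − 17,600 = 7,857 kg; Δv = 275×9.8×ln(3.24) = 2695.0×1.1756 ≈ 3168 m/s.
Stage 2: m₀ = 6,137 kg, m_f = 6,137 − 4,580 = 1,557 kg; Δv = 287×9.8×ln(3.942) = 2812.6×1.3716 ≈ 3858 m/s.
Total Δv = 3168 + 3858 = 7026 m/s.

Δv ≈ 7.03 km/s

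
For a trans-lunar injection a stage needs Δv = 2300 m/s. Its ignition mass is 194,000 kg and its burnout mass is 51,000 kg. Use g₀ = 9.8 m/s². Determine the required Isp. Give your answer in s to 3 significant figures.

ln(m₀/m_f) = ln(194000/51000) = ln(3.804) = 1.3360.
From the ideal rocket equation, v_e = Δv / ln(m₀/m_f) = 2300 / 1.3360 = 1721.5 m/s.
Isp = v_e / g₀ = 1721.5 / 9.8 = 175.7 s.

Isp ≈ 176 s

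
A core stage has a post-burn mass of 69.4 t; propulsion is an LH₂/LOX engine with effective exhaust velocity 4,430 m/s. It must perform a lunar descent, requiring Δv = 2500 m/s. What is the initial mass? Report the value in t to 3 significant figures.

By the Tsiolkovsky rocket equation, m₀/m_f = exp(Δv / v_e) = exp(2500 / 4430.0) = exp(0.5643) = 1.7583.
m₀ = m_f × 1.7583 = 69.4 × 1.7583 = 122.026 t.

initial mass ≈ 122 t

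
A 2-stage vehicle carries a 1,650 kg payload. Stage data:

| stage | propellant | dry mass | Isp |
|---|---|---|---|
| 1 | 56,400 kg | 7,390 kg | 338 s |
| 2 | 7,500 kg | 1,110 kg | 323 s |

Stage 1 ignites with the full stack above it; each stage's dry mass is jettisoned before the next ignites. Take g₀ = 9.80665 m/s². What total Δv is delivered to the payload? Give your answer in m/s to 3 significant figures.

Ignition mass of stage 1 = 56,400+7,390 + 7,500+1,110 + 1,650 = 74,050 kg.
Stage 1: m₀ = 74,050 kg, m_f = 74,050 − 56,400 = 17,650 kg; Δv = 338×9.80665×ln(4.195) = 3314.6×1.4340 ≈ 4753 m/s.
Stage 2: m₀ = 10,260 kg, m_f = 10,260 − 7,500 = 2,760 kg; Δv = 323×9.80665×ln(3.717) = 3167.5×1.3130 ≈ 4159 m/s.
Total Δv = 4753 + 4159 = 8912 m/s.

Δv ≈ 8910 m/s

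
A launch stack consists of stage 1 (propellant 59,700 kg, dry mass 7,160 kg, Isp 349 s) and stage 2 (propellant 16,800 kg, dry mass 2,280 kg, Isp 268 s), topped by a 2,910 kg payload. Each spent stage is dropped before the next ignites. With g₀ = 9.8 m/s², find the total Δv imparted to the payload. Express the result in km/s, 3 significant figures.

Δv ≈ 7.60 km/s

Ignition mass of stage 1 = 59,700+7,160 + 16,800+2,280 + 2,910 = 88,850 kg.
Stage 1: m₀ = 88,850 kg, m_f = 88,850 − 59,700 = 29,150 kg; Δv = 349×9.8×ln(3.048) = 3420.2×1.1145 ≈ 3812 m/s.
Stage 2: m₀ = 21,990 kg, m_f = 21,990 − 16,800 = 5,190 kg; Δv = 268×9.8×ln(4.237) = 2626.4×1.4439 ≈ 3792 m/s.
Total Δv = 3812 + 3792 = 7604 m/s.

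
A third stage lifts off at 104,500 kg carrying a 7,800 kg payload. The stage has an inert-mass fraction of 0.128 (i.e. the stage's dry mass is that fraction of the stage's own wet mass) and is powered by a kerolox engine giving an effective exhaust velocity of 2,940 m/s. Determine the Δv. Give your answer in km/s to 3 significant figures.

Stage wet mass = m₀ − payload = 104,500 − 7,800 = 96,700 kg.
Stage dry mass = ε × stage wet mass = 0.128 × 96,700 = 12,377.6 kg.
Burnout mass m_f = stage dry + payload = 12,377.6 + 7,800 = 20,177.6 kg.
From the ideal rocket equation, Δv = v_e · ln(104,500/20,177.6) = 2940.0 × ln(5.179) = 2940.0 × 1.6446 ≈ 4835 m/s.

Δv ≈ 4.84 km/s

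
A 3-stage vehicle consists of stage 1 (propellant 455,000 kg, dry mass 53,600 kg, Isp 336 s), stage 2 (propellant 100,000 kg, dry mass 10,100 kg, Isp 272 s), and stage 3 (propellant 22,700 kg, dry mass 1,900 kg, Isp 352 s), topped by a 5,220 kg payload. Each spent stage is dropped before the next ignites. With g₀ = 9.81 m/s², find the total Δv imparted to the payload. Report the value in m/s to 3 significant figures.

Ignition mass of stage 1 = 455,000+53,600 + 100,000+10,100 + 22,700+1,900 + 5,220 = 648,520 kg.
Stage 1: m₀ = 648,520 kg, m_f = 648,520 − 455,000 = 193,520 kg; Δv = 336×9.81×ln(3.351) = 3296.2×1.2093 ≈ 3986 m/s.
Stage 2: m₀ = 139,920 kg, m_f = 139,920 − 100,000 = 39,920 kg; Δv = 272×9.81×ln(3.505) = 2668.3×1.2542 ≈ 3347 m/s.
Stage 3: m₀ = 29,820 kg, m_f = 29,820 − 22,700 = 7,120 kg; Δv = 352×9.81×ln(4.188) = 3453.1×1.4323 ≈ 4946 m/s.
Total Δv = 3986 + 3347 + 4946 = 12279 m/s.

Δv ≈ 12300 m/s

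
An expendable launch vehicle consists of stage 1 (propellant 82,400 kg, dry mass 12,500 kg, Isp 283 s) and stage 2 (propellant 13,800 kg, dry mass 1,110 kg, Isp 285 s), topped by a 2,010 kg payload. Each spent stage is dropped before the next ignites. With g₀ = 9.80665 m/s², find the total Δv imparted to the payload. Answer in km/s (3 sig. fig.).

Δv ≈ 8.43 km/s

Ignition mass of stage 1 = 82,400+12,500 + 13,800+1,110 + 2,010 = 111,820 kg.
Stage 1: m₀ = 111,820 kg, m_f = 111,820 − 82,400 = 29,420 kg; Δv = 283×9.80665×ln(3.801) = 2775.3×1.3352 ≈ 3706 m/s.
Stage 2: m₀ = 16,920 kg, m_f = 16,920 − 13,800 = 3,120 kg; Δv = 285×9.80665×ln(5.423) = 2794.9×1.6907 ≈ 4725 m/s.
Total Δv = 3706 + 4725 = 8431 m/s.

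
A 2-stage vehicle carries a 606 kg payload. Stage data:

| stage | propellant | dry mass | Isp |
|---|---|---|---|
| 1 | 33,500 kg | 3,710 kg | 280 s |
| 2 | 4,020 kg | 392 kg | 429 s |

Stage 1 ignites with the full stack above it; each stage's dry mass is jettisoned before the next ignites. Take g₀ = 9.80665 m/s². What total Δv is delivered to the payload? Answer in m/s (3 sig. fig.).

Δv ≈ 11100 m/s

Ignition mass of stage 1 = 33,500+3,710 + 4,020+392 + 606 = 42,228 kg.
Stage 1: m₀ = 42,228 kg, m_f = 42,228 − 33,500 = 8,728 kg; Δv = 280×9.80665×ln(4.838) = 2745.9×1.5765 ≈ 4329 m/s.
Stage 2: m₀ = 5,018 kg, m_f = 5,018 − 4,020 = 998 kg; Δv = 429×9.80665×ln(5.028) = 4207.1×1.6150 ≈ 6795 m/s.
Total Δv = 4329 + 6795 = 11124 m/s.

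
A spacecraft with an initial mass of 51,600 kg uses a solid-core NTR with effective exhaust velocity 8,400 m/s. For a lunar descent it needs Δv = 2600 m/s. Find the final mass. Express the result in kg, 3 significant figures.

final mass ≈ 37900 kg

Using Δv = v_e ln(m₀/m_f): m₀/m_f = exp(Δv / v_e) = exp(2600 / 8400.0) = exp(0.3095) = 1.3628.
m_f = m₀ / 1.3628 = 51,600 / 1.3628 = 37,863.2 kg.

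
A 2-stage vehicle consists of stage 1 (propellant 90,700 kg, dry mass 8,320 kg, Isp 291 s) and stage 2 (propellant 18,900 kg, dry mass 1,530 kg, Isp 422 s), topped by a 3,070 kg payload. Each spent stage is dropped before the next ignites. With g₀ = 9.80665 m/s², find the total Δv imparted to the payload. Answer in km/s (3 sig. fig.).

Δv ≈ 10.6 km/s

Ignition mass of stage 1 = 90,700+8,320 + 18,900+1,530 + 3,070 = 122,520 kg.
Stage 1: m₀ = 122,520 kg, m_f = 122,520 − 90,700 = 31,820 kg; Δv = 291×9.80665×ln(3.85) = 2853.7×1.3482 ≈ 3847 m/s.
Stage 2: m₀ = 23,500 kg, m_f = 23,500 − 18,900 = 4,600 kg; Δv = 422×9.80665×ln(5.109) = 4138.4×1.6309 ≈ 6750 m/s.
Total Δv = 3847 + 6750 = 10597 m/s.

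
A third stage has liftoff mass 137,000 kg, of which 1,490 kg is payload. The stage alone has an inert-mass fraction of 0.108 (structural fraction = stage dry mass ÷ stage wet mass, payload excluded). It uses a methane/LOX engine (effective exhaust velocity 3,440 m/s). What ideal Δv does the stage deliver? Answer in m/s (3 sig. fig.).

Δv ≈ 7360 m/s

Stage wet mass = m₀ − payload = 137,000 − 1,490 = 135,510 kg.
Stage dry mass = ε × stage wet mass = 0.108 × 135,510 = 14,635.1 kg.
Burnout mass m_f = stage dry + payload = 14,635.1 + 1,490 = 16,125.1 kg.
By the Tsiolkovsky rocket equation, Δv = v_e · ln(137,000/16,125.1) = 3440.0 × ln(8.496) = 3440.0 × 2.1396 ≈ 7360 m/s.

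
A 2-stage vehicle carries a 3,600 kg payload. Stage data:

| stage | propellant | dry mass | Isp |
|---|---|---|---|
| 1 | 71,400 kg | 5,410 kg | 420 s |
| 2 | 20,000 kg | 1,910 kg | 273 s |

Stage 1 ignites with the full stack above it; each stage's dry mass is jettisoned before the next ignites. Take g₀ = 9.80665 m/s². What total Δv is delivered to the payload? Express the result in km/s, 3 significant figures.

Ignition mass of stage 1 = 71,400+5,410 + 20,000+1,910 + 3,600 = 102,320 kg.
Stage 1: m₀ = 102,320 kg, m_f = 102,320 − 71,400 = 30,920 kg; Δv = 420×9.80665×ln(3.309) = 4118.8×1.1967 ≈ 4929 m/s.
Stage 2: m₀ = 25,510 kg, m_f = 25,510 − 20,000 = 5,510 kg; Δv = 273×9.80665×ln(4.63) = 2677.2×1.5325 ≈ 4103 m/s.
Total Δv = 4929 + 4103 = 9032 m/s.

Δv ≈ 9.03 km/s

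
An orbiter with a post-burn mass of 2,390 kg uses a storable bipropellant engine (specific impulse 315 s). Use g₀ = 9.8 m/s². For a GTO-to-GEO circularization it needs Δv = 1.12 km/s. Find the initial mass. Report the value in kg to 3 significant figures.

v_e = Isp · g₀ = 315 × 9.8 = 3087.0 m/s.
m₀/m_f = exp(Δv / v_e) = exp(1120 / 3087.0) = exp(0.3628) = 1.4374.
m₀ = m_f × 1.4374 = 2,390 × 1.4374 = 3,435.39 kg.

initial mass ≈ 3440 kg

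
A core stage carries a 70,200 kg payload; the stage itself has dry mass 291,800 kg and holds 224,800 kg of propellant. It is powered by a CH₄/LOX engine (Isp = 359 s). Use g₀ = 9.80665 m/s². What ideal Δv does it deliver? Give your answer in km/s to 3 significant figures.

v_e = Isp · g₀ = 359 × 9.80665 = 3520.6 m/s.
m₀ = payload + dry + propellant = 70,200 + 291,800 + 224,800 = 586,800 kg.
m_f = payload + dry = 70,200 + 291,800 = 362,000 kg.
Using Δv = v_e ln(m₀/m_f): Δv = v_e · ln(m₀/m_f) = 3520.6 × ln(1.621) = 3520.6 × 0.4830 ≈ 1700.6 m/s.

Δv ≈ 1.70 km/s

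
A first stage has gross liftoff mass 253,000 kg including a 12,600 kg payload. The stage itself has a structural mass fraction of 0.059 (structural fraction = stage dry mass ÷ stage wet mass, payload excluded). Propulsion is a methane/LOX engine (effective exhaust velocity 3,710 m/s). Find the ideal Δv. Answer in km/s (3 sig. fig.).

Δv ≈ 8.33 km/s

Stage wet mass = m₀ − payload = 253,000 − 12,600 = 240,400 kg.
Stage dry mass = ε × stage wet mass = 0.059 × 240,400 = 14,183.6 kg.
Burnout mass m_f = stage dry + payload = 14,183.6 + 12,600 = 26,783.6 kg.
By the Tsiolkovsky rocket equation, Δv = v_e · ln(253,000/26,783.6) = 3710.0 × ln(9.446) = 3710.0 × 2.2456 ≈ 8331 m/s.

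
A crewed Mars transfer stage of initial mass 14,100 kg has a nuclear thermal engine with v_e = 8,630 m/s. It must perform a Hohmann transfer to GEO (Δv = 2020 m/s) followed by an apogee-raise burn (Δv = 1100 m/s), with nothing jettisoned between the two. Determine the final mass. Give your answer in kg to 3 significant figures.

final mass ≈ 9820 kg

After the first burn: m = 14100 × exp(−2020/8630.0) = 14100 × 0.79131 = 11,157.5 kg.
After the second burn: m = 11,157.5 × exp(−1100/8630.0) = 11,157.5 × 0.88033 = 9,822.28 kg.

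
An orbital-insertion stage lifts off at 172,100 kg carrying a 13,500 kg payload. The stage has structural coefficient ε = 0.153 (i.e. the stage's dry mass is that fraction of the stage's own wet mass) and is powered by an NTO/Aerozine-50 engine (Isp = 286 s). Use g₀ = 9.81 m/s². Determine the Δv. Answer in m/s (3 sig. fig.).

Stage wet mass = m₀ − payload = 172,100 − 13,500 = 158,600 kg.
Stage dry mass = ε × stage wet mass = 0.153 × 158,600 = 24,265.8 kg.
Burnout mass m_f = stage dry + payload = 24,265.8 + 13,500 = 37,765.8 kg.
v_e = Isp · g₀ = 286 × 9.81 = 2805.7 m/s.
From the ideal rocket equation, Δv = v_e · ln(172,100/37,765.8) = 2805.7 × ln(4.557) = 2805.7 × 1.5167 ≈ 4255 m/s.

Δv ≈ 4260 m/s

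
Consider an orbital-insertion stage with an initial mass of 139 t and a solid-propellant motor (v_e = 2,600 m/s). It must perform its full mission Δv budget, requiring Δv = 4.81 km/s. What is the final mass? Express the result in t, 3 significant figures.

By the Tsiolkovsky rocket equation, m₀/m_f = exp(Δv / v_e) = exp(4810 / 2600.0) = exp(1.8500) = 6.3598.
m_f = m₀ / 6.3598 = 139 / 6.3598 = 21.856 t.

final mass ≈ 21.9 t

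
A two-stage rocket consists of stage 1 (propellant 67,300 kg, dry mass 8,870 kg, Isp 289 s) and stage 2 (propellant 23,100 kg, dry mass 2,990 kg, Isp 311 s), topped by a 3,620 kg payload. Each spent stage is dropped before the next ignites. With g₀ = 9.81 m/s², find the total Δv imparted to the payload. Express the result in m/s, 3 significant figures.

Δv ≈ 7450 m/s

Ignition mass of stage 1 = 67,300+8,870 + 23,100+2,990 + 3,620 = 105,880 kg.
Stage 1: m₀ = 105,880 kg, m_f = 105,880 − 67,300 = 38,580 kg; Δv = 289×9.81×ln(2.744) = 2835.1×1.0096 ≈ 2862 m/s.
Stage 2: m₀ = 29,710 kg, m_f = 29,710 − 23,100 = 6,610 kg; Δv = 311×9.81×ln(4.495) = 3050.9×1.5029 ≈ 4585 m/s.
Total Δv = 2862 + 4585 = 7447 m/s.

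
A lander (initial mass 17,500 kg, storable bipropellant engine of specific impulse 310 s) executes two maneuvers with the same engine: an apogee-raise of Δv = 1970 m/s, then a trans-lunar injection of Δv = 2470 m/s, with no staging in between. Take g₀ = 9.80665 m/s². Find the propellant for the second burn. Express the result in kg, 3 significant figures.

propellant for the second burn ≈ 5090 kg

v_e = Isp · g₀ = 310 × 9.80665 = 3040.1 m/s.
After the first burn: m = 17500 × exp(−1970/3040.1) = 17500 × 0.52308 = 9,153.9 kg.
After the second burn: m = 9,153.9 × exp(−2470/3040.1) = 9,153.9 × 0.44375 = 4,062.04 kg.
Second-burn propellant = 9,153.9 − 4,062.04 = 5,091.86 kg.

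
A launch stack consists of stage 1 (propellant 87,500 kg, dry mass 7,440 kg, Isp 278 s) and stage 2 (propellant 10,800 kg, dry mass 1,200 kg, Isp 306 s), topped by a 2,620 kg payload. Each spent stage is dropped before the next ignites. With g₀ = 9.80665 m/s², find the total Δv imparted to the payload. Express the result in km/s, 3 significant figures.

Δv ≈ 8.40 km/s

Ignition mass of stage 1 = 87,500+7,440 + 10,800+1,200 + 2,620 = 109,560 kg.
Stage 1: m₀ = 109,560 kg, m_f = 109,560 − 87,500 = 22,060 kg; Δv = 278×9.80665×ln(4.966) = 2726.2×1.6027 ≈ 4369 m/s.
Stage 2: m₀ = 14,620 kg, m_f = 14,620 − 10,800 = 3,820 kg; Δv = 306×9.80665×ln(3.827) = 3000.8×1.3421 ≈ 4028 m/s.
Total Δv = 4369 + 4028 = 8397 m/s.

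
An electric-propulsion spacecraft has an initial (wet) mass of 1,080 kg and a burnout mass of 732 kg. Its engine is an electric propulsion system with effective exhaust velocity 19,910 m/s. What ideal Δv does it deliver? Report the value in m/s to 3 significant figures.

By the Tsiolkovsky rocket equation, Δv = v_e · ln(m₀/m_f) = 19910.0 × ln(1.475) = 19910.0 × 0.3889 ≈ 7743.7 m/s.

Δv ≈ 7740 m/s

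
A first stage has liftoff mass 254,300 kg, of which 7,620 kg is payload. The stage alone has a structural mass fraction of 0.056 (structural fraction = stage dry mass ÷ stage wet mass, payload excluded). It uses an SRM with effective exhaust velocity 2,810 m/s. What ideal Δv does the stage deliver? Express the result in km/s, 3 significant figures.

Δv ≈ 6.95 km/s

Stage wet mass = m₀ − payload = 254,300 − 7,620 = 246,680 kg.
Stage dry mass = ε × stage wet mass = 0.056 × 246,680 = 13,814.1 kg.
Burnout mass m_f = stage dry + payload = 13,814.1 + 7,620 = 21,434.1 kg.
Δv = v_e · ln(254,300/21,434.1) = 2810.0 × ln(11.86) = 2810.0 × 2.4735 ≈ 6951 m/s.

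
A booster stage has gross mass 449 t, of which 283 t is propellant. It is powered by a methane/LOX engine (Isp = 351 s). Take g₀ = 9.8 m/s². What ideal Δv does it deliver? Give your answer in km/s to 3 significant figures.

Δv ≈ 3.42 km/s

v_e = Isp · g₀ = 351 × 9.8 = 3439.8 m/s.
m_f = m₀ − m_prop = 449 − 283 = 166 t.
From the ideal rocket equation, Δv = v_e · ln(m₀/m_f) = 3439.8 × ln(2.705) = 3439.8 × 0.9950 ≈ 3422.7 m/s.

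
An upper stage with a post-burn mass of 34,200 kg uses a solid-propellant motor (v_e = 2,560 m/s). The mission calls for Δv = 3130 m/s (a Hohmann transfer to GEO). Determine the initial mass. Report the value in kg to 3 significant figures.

initial mass ≈ 116000 kg

By the Tsiolkovsky rocket equation, m₀/m_f = exp(Δv / v_e) = exp(3130 / 2560.0) = exp(1.2227) = 3.3962.
m₀ = m_f × 3.3962 = 34,200 × 3.3962 = 116,150 kg.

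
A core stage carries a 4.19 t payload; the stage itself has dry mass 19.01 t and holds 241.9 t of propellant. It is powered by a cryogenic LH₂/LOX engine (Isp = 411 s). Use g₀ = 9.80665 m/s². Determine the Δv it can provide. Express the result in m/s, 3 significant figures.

v_e = Isp · g₀ = 411 × 9.80665 = 4030.5 m/s.
m₀ = payload + dry + propellant = 4.19 + 19.01 + 241.9 = 265.1 t.
m_f = payload + dry = 4.19 + 19.01 = 23.2 t.
Δv = v_e · ln(m₀/m_f) = 4030.5 × ln(11.43) = 4030.5 × 2.4360 ≈ 9818.2 m/s.

Δv ≈ 9820 m/s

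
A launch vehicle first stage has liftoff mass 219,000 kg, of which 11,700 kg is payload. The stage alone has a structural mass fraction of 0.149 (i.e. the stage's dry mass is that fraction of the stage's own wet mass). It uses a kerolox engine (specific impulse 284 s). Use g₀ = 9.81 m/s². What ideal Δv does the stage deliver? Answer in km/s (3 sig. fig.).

Δv ≈ 4.56 km/s

Stage wet mass = m₀ − payload = 219,000 − 11,700 = 207,300 kg.
Stage dry mass = ε × stage wet mass = 0.149 × 207,300 = 30,887.7 kg.
Burnout mass m_f = stage dry + payload = 30,887.7 + 11,700 = 42,587.7 kg.
v_e = Isp · g₀ = 284 × 9.81 = 2786.0 m/s.
Δv = v_e · ln(219,000/42,587.7) = 2786.0 × ln(5.142) = 2786.0 × 1.6375 ≈ 4562 m/s.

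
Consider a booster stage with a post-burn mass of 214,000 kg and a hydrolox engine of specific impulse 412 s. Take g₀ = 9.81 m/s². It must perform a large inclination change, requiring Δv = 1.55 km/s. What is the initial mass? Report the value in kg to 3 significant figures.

initial mass ≈ 314000 kg

v_e = Isp · g₀ = 412 × 9.81 = 4041.7 m/s.
m₀/m_f = exp(Δv / v_e) = exp(1550 / 4041.7) = exp(0.3835) = 1.4674.
m₀ = m_f × 1.4674 = 214,000 × 1.4674 = 314,024 kg.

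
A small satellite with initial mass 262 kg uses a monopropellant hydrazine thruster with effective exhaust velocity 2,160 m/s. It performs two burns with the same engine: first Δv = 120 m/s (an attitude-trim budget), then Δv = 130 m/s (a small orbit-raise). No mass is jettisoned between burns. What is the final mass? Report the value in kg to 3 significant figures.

final mass ≈ 233 kg

After the first burn: m = 262 × exp(−120/2160.0) = 262 × 0.94596 = 247.842 kg.
After the second burn: m = 247.842 × exp(−130/2160.0) = 247.842 × 0.94159 = 233.366 kg.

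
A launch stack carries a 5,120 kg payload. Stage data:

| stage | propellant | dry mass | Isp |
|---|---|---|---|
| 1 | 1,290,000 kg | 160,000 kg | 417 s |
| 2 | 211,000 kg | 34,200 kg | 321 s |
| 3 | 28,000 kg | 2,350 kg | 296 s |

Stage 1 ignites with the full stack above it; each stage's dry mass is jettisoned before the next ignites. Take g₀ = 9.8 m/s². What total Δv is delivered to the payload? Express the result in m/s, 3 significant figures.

Ignition mass of stage 1 = 1,290,000+160,000 + 211,000+34,200 + 28,000+2,350 + 5,120 = 1,730,670 kg.
Stage 1: m₀ = 1,730,670 kg, m_f = 1,730,670 − 1,290,000 = 440,670 kg; Δv = 417×9.8×ln(3.927) = 4086.6×1.3680 ≈ 5590 m/s.
Stage 2: m₀ = 280,670 kg, m_f = 280,670 − 211,000 = 69,670 kg; Δv = 321×9.8×ln(4.029) = 3145.8×1.3934 ≈ 4383 m/s.
Stage 3: m₀ = 35,470 kg, m_f = 35,470 − 28,000 = 7,470 kg; Δv = 296×9.8×ln(4.748) = 2900.8×1.5578 ≈ 4519 m/s.
Total Δv = 5590 + 4383 + 4519 = 14492 m/s.

Δv ≈ 14500 m/s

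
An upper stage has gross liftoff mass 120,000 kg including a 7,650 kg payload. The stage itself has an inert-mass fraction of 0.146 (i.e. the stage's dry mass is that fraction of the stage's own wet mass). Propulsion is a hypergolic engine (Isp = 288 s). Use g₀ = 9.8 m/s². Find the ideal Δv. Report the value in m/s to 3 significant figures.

Δv ≈ 4540 m/s

Stage wet mass = m₀ − payload = 120,000 − 7,650 = 112,350 kg.
Stage dry mass = ε × stage wet mass = 0.146 × 112,350 = 16,403.1 kg.
Burnout mass m_f = stage dry + payload = 16,403.1 + 7,650 = 24,053.1 kg.
v_e = Isp · g₀ = 288 × 9.8 = 2822.4 m/s.
By the Tsiolkovsky rocket equation, Δv = v_e · ln(120,000/24,053.1) = 2822.4 × ln(4.989) = 2822.4 × 1.6072 ≈ 4536 m/s.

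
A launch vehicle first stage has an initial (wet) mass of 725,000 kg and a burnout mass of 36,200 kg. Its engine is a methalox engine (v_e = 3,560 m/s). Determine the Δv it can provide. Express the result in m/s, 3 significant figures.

Δv ≈ 10700 m/s

Δv = v_e · ln(m₀/m_f) = 3560.0 × ln(20.03) = 3560.0 × 2.9971 ≈ 10669.7 m/s.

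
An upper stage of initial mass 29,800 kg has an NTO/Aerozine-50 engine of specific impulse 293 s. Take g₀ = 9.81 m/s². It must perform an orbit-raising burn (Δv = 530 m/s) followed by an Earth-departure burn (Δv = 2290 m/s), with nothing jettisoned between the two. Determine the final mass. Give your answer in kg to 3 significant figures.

v_e = Isp · g₀ = 293 × 9.81 = 2874.3 m/s.
After the first burn: m = 29800 × exp(−530/2874.3) = 29800 × 0.83161 = 24,782 kg.
After the second burn: m = 24,782 × exp(−2290/2874.3) = 24,782 × 0.45081 = 11,172 kg.

final mass ≈ 11200 kg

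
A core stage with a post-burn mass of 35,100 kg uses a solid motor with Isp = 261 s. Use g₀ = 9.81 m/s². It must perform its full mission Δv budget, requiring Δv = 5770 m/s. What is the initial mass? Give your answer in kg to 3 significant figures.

v_e = Isp · g₀ = 261 × 9.81 = 2560.4 m/s.
By the Tsiolkovsky rocket equation, m₀/m_f = exp(Δv / v_e) = exp(5770 / 2560.4) = exp(2.2535) = 9.5214.
m₀ = m_f × 9.5214 = 35,100 × 9.5214 = 334,201 kg.

initial mass ≈ 334000 kg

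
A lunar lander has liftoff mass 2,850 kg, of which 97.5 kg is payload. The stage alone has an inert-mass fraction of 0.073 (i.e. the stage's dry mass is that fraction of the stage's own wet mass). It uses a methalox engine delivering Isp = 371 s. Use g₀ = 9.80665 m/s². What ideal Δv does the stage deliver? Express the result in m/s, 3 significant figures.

Δv ≈ 8210 m/s

Stage wet mass = m₀ − payload = 2,850 − 97.5 = 2,752.5 kg.
Stage dry mass = ε × stage wet mass = 0.073 × 2,752.5 = 200.933 kg.
Burnout mass m_f = stage dry + payload = 200.933 + 97.5 = 298.433 kg.
v_e = Isp · g₀ = 371 × 9.80665 = 3638.3 m/s.
Δv = v_e · ln(2,850/298.433) = 3638.3 × ln(9.55) = 3638.3 × 2.2565 ≈ 8210 m/s.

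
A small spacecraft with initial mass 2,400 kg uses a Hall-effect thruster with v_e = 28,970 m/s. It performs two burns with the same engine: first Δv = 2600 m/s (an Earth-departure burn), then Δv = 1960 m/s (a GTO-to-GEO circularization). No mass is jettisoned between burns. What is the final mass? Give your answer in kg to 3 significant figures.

After the first burn: m = 2400 × exp(−2600/28970.0) = 2400 × 0.91416 = 2,193.98 kg.
After the second burn: m = 2,193.98 × exp(−1960/28970.0) = 2,193.98 × 0.93458 = 2,050.45 kg.

final mass ≈ 2050 kg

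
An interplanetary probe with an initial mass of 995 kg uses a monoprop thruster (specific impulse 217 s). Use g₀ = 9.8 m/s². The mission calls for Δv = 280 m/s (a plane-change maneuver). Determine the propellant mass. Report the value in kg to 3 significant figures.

propellant mass ≈ 123 kg

v_e = Isp · g₀ = 217 × 9.8 = 2126.6 m/s.
Using Δv = v_e ln(m₀/m_f): m₀/m_f = exp(Δv / v_e) = exp(280 / 2126.6) = exp(0.1317) = 1.1407.
m_f = 995 / 1.1407 = 872.271 kg, so propellant = m₀ − m_f = 995 − 872.271 = 122.729 kg.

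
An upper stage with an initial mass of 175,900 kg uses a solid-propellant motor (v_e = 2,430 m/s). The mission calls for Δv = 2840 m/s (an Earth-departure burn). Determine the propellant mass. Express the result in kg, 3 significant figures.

propellant mass ≈ 121000 kg

By the Tsiolkovsky rocket equation, m₀/m_f = exp(Δv / v_e) = exp(2840 / 2430.0) = exp(1.1687) = 3.2179.
m_f = 175,900 / 3.2179 = 54,663 kg, so propellant = m₀ − m_f = 175,900 − 54,663 = 121,237 kg.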